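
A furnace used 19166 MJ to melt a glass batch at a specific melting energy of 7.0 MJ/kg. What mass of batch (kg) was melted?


Rearrange E = m * s for m:
  m = E / s
  m = 19166 / 7.0 = 2738.0 kg

2738.0 kg


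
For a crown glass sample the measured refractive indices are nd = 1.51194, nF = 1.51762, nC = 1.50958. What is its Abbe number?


Abbe number formula: Vd = (nd - 1) / (nF - nC)
  nd - 1 = 1.51194 - 1 = 0.51194
  nF - nC = 1.51762 - 1.50958 = 0.00804
  Vd = 0.51194 / 0.00804 = 63.67

63.67


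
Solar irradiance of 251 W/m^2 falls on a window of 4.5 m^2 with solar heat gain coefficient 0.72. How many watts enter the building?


Solar heat gain: Q = Area * SHGC * Irradiance
  Q = 4.5 * 0.72 * 251 = 813.2 W

813.2 W


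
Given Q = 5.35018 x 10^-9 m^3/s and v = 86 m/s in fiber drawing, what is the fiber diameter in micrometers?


Cross-sectional area from continuity:
  A = Q / v = 5.35018 x 10^-9 / 86 = 6.22114 x 10^-11 m^2
Diameter from circular cross-section:
  d = sqrt(4A / pi) * 10^6 (m -> um)
  d = sqrt(4 * 6.22114 x 10^-11 / pi) * 10^6 = 8.9 um

8.9 um


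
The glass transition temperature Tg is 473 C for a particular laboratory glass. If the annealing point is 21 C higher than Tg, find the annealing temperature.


The annealing temperature is Tg plus the offset:
  T_anneal = 473 + 21 = 494 C

494 C


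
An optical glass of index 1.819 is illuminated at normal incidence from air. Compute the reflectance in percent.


Fresnel reflectance at normal incidence:
  R = ((n - 1)/(n + 1))^2
  (n - 1)/(n + 1) = (1.819 - 1)/(1.819 + 1) = 0.290529
  R = 0.290529^2 = 0.0844071
  R(%) = 0.0844071 * 100 = 8.441%

8.441%


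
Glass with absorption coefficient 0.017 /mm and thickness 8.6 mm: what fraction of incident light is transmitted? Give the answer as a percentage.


Beer-Lambert law: T = exp(-alpha * thickness)
  exponent = -0.017 * 8.6 = -0.1462
  T = exp(-0.1462) = 0.864
  Percentage = 0.864 * 100 = 86.4%

86.4%


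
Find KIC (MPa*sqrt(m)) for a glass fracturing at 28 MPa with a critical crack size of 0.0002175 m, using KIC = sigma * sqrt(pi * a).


Fracture toughness: KIC = sigma * sqrt(pi * a)
  pi * a = pi * 0.0002175 = 0.000683296
  sqrt(pi * a) = 0.02614
  KIC = 28 * 0.02614 = 0.732 MPa*sqrt(m)

0.732 MPa*sqrt(m)


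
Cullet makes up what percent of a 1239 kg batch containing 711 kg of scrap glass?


Cullet ratio = (cullet mass / total batch mass) * 100
  Ratio = 711 / 1239 * 100 = 57.38%

57.38%


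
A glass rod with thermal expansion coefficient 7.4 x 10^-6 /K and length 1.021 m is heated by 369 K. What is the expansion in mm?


Thermal expansion formula: dL = alpha * L0 * dT
  dL = (7.4 x 10^-6) * 1.021 * 369 = 0.00278794 m
Convert to mm: 0.00278794 * 1000 = 2.7879 mm

2.7879 mm


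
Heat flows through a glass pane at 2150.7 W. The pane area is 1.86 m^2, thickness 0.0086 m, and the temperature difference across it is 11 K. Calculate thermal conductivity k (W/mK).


Fourier's law rearranged: k = Q * t / (A * dT)
  Numerator = 2150.7 * 0.0086 = 18.49602
  Denominator = 1.86 * 11 = 20.46
  k = 18.49602 / 20.46 = 0.904 W/mK

0.904 W/mK


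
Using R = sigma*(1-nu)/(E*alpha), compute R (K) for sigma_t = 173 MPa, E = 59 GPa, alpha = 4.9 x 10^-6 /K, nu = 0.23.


Thermal shock resistance: R = sigma * (1 - nu) / (E * alpha)
  Numerator = 173 * (1 - 0.23) = 133.21
  Denominator = 59 * 1000 * (4.9 x 10^-6) = 0.2891
  R = 133.21 / 0.2891 = 460.8 K

460.8 K


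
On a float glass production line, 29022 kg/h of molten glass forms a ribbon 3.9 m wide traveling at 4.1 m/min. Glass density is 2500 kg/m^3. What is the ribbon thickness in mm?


Ribbon cross-section from mass balance:
  Volume rate = throughput / density = 29022 / 2500 = 11.6088 m^3/h
  thickness = volume rate / (speed * 60 * width), i.e.
  thickness = throughput / (60 * speed * width * density) * 1000
  thickness = 29022 / (60 * 4.1 * 3.9 * 2500) * 1000 = 12.1 mm

12.1 mm


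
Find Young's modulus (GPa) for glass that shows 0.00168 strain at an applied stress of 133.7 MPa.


Young's modulus: E = stress / strain
  E = 133.7 MPa / 0.00168 = 79583.33 MPa
Convert to GPa: 79583.33 / 1000 = 79.58 GPa

79.58 GPa


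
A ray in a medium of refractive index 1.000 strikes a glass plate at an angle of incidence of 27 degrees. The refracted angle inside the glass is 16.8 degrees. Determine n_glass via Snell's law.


Apply Snell's law: n1 * sin(theta1) = n2 * sin(theta2)
  n2 = n1 * sin(theta1) / sin(theta2)
  sin(27) = 0.45399
  sin(16.8) = 0.289032
  n2 = 1.000 * 0.45399 / 0.289032 = 1.5707

1.5707


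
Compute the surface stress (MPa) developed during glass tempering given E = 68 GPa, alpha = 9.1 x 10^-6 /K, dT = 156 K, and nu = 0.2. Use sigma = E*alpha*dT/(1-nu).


Tempering stress: sigma = E * alpha * dT / (1 - nu)
  E (MPa) = 68 * 1000 = 68000
  Numerator = 68000 * (9.1 x 10^-6) * 156 = 96.5328
  Denominator = 1 - 0.2 = 0.8
  sigma = 96.5328 / 0.8 = 120.7 MPa

120.7 MPa


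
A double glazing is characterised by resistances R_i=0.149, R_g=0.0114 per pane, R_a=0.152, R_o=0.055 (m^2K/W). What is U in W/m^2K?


Total thermal resistance (series):
  R_total = R_in + R_glass + R_air + R_glass + R_out
  R_total = 0.149 + 0.0114 + 0.152 + 0.0114 + 0.055 = 0.3788 m^2K/W
U-value = 1 / R_total = 1 / 0.3788 = 2.64 W/m^2K

2.64 W/m^2K


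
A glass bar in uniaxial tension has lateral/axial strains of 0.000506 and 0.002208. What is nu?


Poisson's ratio: nu = lateral strain / axial strain
  nu = 0.000506 / 0.002208 = 0.2292

0.2292


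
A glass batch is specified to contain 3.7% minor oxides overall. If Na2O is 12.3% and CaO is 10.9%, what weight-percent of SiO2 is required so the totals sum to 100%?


Known pieces sum to 100%:
  SiO2 = 100 - (others + Na2O + CaO)
  SiO2 = 100 - (3.7 + 12.3 + 10.9) = 73.1%

73.1%


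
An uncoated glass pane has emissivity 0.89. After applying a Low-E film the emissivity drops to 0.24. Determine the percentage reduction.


Percentage reduction = (1 - coated/uncoated) * 100
  Ratio = 0.24 / 0.89 = 0.2697
  Reduction = (1 - 0.2697) * 100 = 73.0%

73.0%


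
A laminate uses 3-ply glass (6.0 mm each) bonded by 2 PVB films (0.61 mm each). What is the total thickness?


Total thickness = glass contribution + PVB contribution
  Glass: 3 * 6.0 = 18.0 mm
  PVB: 2 * 0.61 = 1.22 mm
  Total = 18.0 + 1.22 = 19.22 mm

19.22 mm


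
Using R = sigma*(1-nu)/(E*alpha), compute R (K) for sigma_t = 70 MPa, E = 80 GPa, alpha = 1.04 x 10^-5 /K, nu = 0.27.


Thermal shock resistance: R = sigma * (1 - nu) / (E * alpha)
  Numerator = 70 * (1 - 0.27) = 51.1
  Denominator = 80 * 1000 * (1.04 x 10^-5) = 0.832
  R = 51.1 / 0.832 = 61.4 K

61.4 K


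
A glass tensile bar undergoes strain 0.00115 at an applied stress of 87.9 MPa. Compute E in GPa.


Young's modulus: E = stress / strain
  E = 87.9 MPa / 0.00115 = 76434.78 MPa
Convert to GPa: 76434.78 / 1000 = 76.43 GPa

76.43 GPa


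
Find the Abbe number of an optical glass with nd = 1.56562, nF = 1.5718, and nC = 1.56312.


Abbe number formula: Vd = (nd - 1) / (nF - nC)
  nd - 1 = 1.56562 - 1 = 0.56562
  nF - nC = 1.5718 - 1.56312 = 0.00868
  Vd = 0.56562 / 0.00868 = 65.16

65.16


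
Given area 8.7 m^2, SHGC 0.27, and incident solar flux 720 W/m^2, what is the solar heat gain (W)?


Solar heat gain: Q = Area * SHGC * Irradiance
  Q = 8.7 * 0.27 * 720 = 1691.3 W

1691.3 W


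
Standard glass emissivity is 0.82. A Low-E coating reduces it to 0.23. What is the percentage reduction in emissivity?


Percentage reduction = (1 - coated/uncoated) * 100
  Ratio = 0.23 / 0.82 = 0.2805
  Reduction = (1 - 0.2805) * 100 = 72.0%

72.0%


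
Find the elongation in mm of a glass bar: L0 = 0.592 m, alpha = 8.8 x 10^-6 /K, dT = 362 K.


Thermal expansion formula: dL = alpha * L0 * dT
  dL = (8.8 x 10^-6) * 0.592 * 362 = 0.00188588 m
Convert to mm: 0.00188588 * 1000 = 1.8859 mm

1.8859 mm


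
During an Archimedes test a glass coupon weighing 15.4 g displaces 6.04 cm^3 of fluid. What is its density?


Use the definition of density:
  rho = mass / volume
  rho = 15.4 / 6.04 = 2.55 g/cm^3

2.55 g/cm^3


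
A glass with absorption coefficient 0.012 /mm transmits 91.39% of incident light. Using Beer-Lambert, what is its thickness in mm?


Rearrange T = exp(-alpha * thickness):
  thickness = -ln(T) / alpha
  T = 91.39/100 = 0.9139
  ln(T) = -0.09003
  -ln(T) = 0.09003
  thickness = 0.09003 / 0.012 = 7.5 mm

7.5 mm


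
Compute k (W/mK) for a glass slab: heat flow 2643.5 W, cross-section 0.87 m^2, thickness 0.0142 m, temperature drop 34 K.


Fourier's law rearranged: k = Q * t / (A * dT)
  Numerator = 2643.5 * 0.0142 = 37.5377
  Denominator = 0.87 * 34 = 29.58
  k = 37.5377 / 29.58 = 1.269 W/mK

1.269 W/mK


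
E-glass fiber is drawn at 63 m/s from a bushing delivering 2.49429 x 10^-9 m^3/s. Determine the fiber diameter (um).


Cross-sectional area from continuity:
  A = Q / v = 2.49429 x 10^-9 / 63 = 3.95919 x 10^-11 m^2
Diameter from circular cross-section:
  d = sqrt(4A / pi) * 10^6 (m -> um)
  d = sqrt(4 * 3.95919 x 10^-11 / pi) * 10^6 = 7.1 um

7.1 um


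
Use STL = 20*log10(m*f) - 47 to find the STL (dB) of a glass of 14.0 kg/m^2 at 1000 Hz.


Mass law: STL = 20 * log10(m * f) - 47
  m * f = 14.0 * 1000 = 14000
  log10(14000) = 4.14613
  STL = 20 * 4.14613 - 47 = 82.9226 - 47 = 35.9 dB

35.9 dB


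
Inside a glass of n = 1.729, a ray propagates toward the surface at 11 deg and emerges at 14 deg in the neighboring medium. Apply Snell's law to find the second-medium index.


Apply Snell's law: n1 * sin(theta1) = n2 * sin(theta2)
  n2 = n1 * sin(theta1) / sin(theta2)
  sin(11) = 0.190809
  sin(14) = 0.241922
  n2 = 1.729 * 0.190809 / 0.241922 = 1.3637

1.3637


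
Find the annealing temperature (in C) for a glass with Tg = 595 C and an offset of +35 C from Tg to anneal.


The annealing temperature is Tg plus the offset:
  T_anneal = 595 + 35 = 630 C

630 C


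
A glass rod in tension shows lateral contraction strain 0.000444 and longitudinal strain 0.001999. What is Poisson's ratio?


Poisson's ratio: nu = lateral strain / axial strain
  nu = 0.000444 / 0.001999 = 0.2221

0.2221


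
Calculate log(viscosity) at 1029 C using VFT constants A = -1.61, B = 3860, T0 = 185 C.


VFT equation: log(eta) = A + B / (T - T0)
  T - T0 = 1029 - 185 = 844
  B / (T - T0) = 3860 / 844 = 4.573
  log(eta) = -1.61 + 4.573 = 2.963

2.963


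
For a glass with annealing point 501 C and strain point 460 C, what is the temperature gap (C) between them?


Gap = T_anneal - T_strain:
  gap = 501 - 460 = 41 C

41 C


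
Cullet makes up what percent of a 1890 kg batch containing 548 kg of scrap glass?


Cullet ratio = (cullet mass / total batch mass) * 100
  Ratio = 548 / 1890 * 100 = 28.99%

28.99%


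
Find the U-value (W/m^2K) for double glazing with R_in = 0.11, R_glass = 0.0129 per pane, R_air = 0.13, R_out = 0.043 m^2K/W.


Total thermal resistance (series):
  R_total = R_in + R_glass + R_air + R_glass + R_out
  R_total = 0.11 + 0.0129 + 0.13 + 0.0129 + 0.043 = 0.3088 m^2K/W
U-value = 1 / R_total = 1 / 0.3088 = 3.238 W/m^2K

3.238 W/m^2K


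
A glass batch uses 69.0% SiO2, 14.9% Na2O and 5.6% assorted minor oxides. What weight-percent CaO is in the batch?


Pieces sum to 100%:
  CaO = 100 - (SiO2 + Na2O + others)
  CaO = 100 - (69.0 + 14.9 + 5.6) = 10.5%

10.5%


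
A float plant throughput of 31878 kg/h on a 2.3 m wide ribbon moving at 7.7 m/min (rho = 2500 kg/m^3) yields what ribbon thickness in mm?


Ribbon cross-section from mass balance:
  Volume rate = throughput / density = 31878 / 2500 = 12.7512 m^3/h
  thickness = volume rate / (speed * 60 * width), i.e.
  thickness = throughput / (60 * speed * width * density) * 1000
  thickness = 31878 / (60 * 7.7 * 2.3 * 2500) * 1000 = 12.0 mm

12.0 mm


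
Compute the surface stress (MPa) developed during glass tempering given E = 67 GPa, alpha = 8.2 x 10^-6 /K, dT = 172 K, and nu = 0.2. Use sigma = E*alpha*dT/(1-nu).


Tempering stress: sigma = E * alpha * dT / (1 - nu)
  E (MPa) = 67 * 1000 = 67000
  Numerator = 67000 * (8.2 x 10^-6) * 172 = 94.4968
  Denominator = 1 - 0.2 = 0.8
  sigma = 94.4968 / 0.8 = 118.1 MPa

118.1 MPa


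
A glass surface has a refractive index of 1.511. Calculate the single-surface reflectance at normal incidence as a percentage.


Fresnel reflectance at normal incidence:
  R = ((n - 1)/(n + 1))^2
  (n - 1)/(n + 1) = (1.511 - 1)/(1.511 + 1) = 0.203505
  R = 0.203505^2 = 0.0414143
  R(%) = 0.0414143 * 100 = 4.141%

4.141%


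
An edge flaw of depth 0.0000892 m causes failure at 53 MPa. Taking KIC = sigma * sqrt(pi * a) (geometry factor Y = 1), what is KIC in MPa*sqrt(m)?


Fracture toughness: KIC = sigma * sqrt(pi * a)
  pi * a = pi * 0.0000892 = 0.00028023
  sqrt(pi * a) = 0.01674
  KIC = 53 * 0.01674 = 0.887 MPa*sqrt(m)

0.887 MPa*sqrt(m)


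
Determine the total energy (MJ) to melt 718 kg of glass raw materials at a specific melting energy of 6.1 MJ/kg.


Total energy = mass * specific energy
  E = 718 * 6.1 = 4379.8 MJ

4379.8 MJ


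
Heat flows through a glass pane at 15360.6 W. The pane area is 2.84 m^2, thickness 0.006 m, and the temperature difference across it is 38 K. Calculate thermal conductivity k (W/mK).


Fourier's law rearranged: k = Q * t / (A * dT)
  Numerator = 15360.6 * 0.006 = 92.1636
  Denominator = 2.84 * 38 = 107.92
  k = 92.1636 / 107.92 = 0.854 W/mK

0.854 W/mK


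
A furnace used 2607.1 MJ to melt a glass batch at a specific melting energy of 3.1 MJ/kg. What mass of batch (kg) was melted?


Rearrange E = m * s for m:
  m = E / s
  m = 2607.1 / 3.1 = 841.0 kg

841.0 kg


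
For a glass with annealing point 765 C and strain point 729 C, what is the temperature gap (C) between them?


Gap = T_anneal - T_strain:
  gap = 765 - 729 = 36 C

36 C


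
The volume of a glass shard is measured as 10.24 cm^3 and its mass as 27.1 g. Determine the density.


Use the definition of density:
  rho = mass / volume
  rho = 27.1 / 10.24 = 2.646 g/cm^3

2.646 g/cm^3


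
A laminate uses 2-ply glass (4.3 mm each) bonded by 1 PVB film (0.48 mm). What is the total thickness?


Total thickness = glass contribution + PVB contribution
  Glass: 2 * 4.3 = 8.6 mm
  PVB: 1 * 0.48 = 0.48 mm
  Total = 8.6 + 0.48 = 9.08 mm

9.08 mm


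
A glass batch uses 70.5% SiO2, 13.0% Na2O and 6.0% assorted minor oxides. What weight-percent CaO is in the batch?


Pieces sum to 100%:
  CaO = 100 - (SiO2 + Na2O + others)
  CaO = 100 - (70.5 + 13.0 + 6.0) = 10.5%

10.5%


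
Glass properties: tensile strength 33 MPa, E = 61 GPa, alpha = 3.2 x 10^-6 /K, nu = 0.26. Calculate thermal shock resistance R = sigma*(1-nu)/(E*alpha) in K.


Thermal shock resistance: R = sigma * (1 - nu) / (E * alpha)
  Numerator = 33 * (1 - 0.26) = 24.42
  Denominator = 61 * 1000 * (3.2 x 10^-6) = 0.1952
  R = 24.42 / 0.1952 = 125.1 K

125.1 K


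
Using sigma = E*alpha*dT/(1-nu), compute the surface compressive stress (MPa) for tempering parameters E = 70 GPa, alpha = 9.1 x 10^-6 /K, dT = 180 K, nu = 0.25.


Tempering stress: sigma = E * alpha * dT / (1 - nu)
  E (MPa) = 70 * 1000 = 70000
  Numerator = 70000 * (9.1 x 10^-6) * 180 = 114.66
  Denominator = 1 - 0.25 = 0.75
  sigma = 114.66 / 0.75 = 152.9 MPa

152.9 MPa


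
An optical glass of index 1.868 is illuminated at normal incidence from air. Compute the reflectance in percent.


Fresnel reflectance at normal incidence:
  R = ((n - 1)/(n + 1))^2
  (n - 1)/(n + 1) = (1.868 - 1)/(1.868 + 1) = 0.30265
  R = 0.30265^2 = 0.091597
  R(%) = 0.091597 * 100 = 9.16%

9.16%


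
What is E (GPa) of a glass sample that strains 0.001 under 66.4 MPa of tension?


Young's modulus: E = stress / strain
  E = 66.4 MPa / 0.001 = 66400 MPa
Convert to GPa: 66400 / 1000 = 66.4 GPa

66.4 GPa


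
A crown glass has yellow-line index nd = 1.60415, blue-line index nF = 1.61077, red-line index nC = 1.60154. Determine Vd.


Abbe number formula: Vd = (nd - 1) / (nF - nC)
  nd - 1 = 1.60415 - 1 = 0.60415
  nF - nC = 1.61077 - 1.60154 = 0.00923
  Vd = 0.60415 / 0.00923 = 65.46

65.46


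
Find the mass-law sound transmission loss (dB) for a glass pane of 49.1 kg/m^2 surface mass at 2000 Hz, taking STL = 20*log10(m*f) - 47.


Mass law: STL = 20 * log10(m * f) - 47
  m * f = 49.1 * 2000 = 98200
  log10(98200) = 4.99211
  STL = 20 * 4.99211 - 47 = 99.8422 - 47 = 52.8 dB

52.8 dB


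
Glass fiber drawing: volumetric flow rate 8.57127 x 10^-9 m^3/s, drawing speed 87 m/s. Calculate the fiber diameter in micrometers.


Cross-sectional area from continuity:
  A = Q / v = 8.57127 x 10^-9 / 87 = 9.852034 x 10^-11 m^2
Diameter from circular cross-section:
  d = sqrt(4A / pi) * 10^6 (m -> um)
  d = sqrt(4 * 9.852034 x 10^-11 / pi) * 10^6 = 11.2 um

11.2 um


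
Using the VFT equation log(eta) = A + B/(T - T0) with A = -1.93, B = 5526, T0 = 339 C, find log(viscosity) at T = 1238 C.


VFT equation: log(eta) = A + B / (T - T0)
  T - T0 = 1238 - 339 = 899
  B / (T - T0) = 5526 / 899 = 6.147
  log(eta) = -1.93 + 6.147 = 4.217

4.217


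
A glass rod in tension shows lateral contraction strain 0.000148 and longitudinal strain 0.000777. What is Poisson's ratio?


Poisson's ratio: nu = lateral strain / axial strain
  nu = 0.000148 / 0.000777 = 0.1905

0.1905


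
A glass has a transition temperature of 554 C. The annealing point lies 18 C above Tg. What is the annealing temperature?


The annealing temperature is Tg plus the offset:
  T_anneal = 554 + 18 = 572 C

572 C


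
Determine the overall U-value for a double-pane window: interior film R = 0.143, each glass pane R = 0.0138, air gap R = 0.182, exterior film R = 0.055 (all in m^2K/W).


Total thermal resistance (series):
  R_total = R_in + R_glass + R_air + R_glass + R_out
  R_total = 0.143 + 0.0138 + 0.182 + 0.0138 + 0.055 = 0.4076 m^2K/W
U-value = 1 / R_total = 1 / 0.4076 = 2.453 W/m^2K

2.453 W/m^2K


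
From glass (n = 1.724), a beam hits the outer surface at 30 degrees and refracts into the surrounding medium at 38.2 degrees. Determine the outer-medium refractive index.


Apply Snell's law: n1 * sin(theta1) = n2 * sin(theta2)
  n2 = n1 * sin(theta1) / sin(theta2)
  sin(30) = 0.5
  sin(38.2) = 0.618408
  n2 = 1.724 * 0.5 / 0.618408 = 1.3939

1.3939


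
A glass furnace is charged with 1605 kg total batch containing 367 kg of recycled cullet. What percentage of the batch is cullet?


Cullet ratio = (cullet mass / total batch mass) * 100
  Ratio = 367 / 1605 * 100 = 22.87%

22.87%


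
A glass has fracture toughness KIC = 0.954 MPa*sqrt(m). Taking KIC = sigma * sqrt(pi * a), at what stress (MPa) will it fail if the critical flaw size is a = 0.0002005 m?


Rearrange KIC = sigma * sqrt(pi * a):
  sigma = KIC / sqrt(pi * a)
  sqrt(pi * 0.0002005) = 0.025098
  sigma = 0.954 / 0.025098 = 38.01 MPa

38.01 MPa


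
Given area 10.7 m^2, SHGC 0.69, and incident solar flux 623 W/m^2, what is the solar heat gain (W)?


Solar heat gain: Q = Area * SHGC * Irradiance
  Q = 10.7 * 0.69 * 623 = 4599.6 W

4599.6 W


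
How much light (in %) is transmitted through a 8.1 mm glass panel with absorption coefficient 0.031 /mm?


Beer-Lambert law: T = exp(-alpha * thickness)
  exponent = -0.031 * 8.1 = -0.2511
  T = exp(-0.2511) = 0.7779
  Percentage = 0.7779 * 100 = 77.79%

77.79%


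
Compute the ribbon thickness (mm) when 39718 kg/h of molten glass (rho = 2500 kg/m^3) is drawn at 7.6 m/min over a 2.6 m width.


Ribbon cross-section from mass balance:
  Volume rate = throughput / density = 39718 / 2500 = 15.8872 m^3/h
  thickness = volume rate / (speed * 60 * width), i.e.
  thickness = throughput / (60 * speed * width * density) * 1000
  thickness = 39718 / (60 * 7.6 * 2.6 * 2500) * 1000 = 13.4 mm

13.4 mm


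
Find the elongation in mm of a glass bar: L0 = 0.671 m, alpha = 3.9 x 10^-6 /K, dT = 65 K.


Thermal expansion formula: dL = alpha * L0 * dT
  dL = (3.9 x 10^-6) * 0.671 * 65 = 0.0001701 m
Convert to mm: 0.0001701 * 1000 = 0.1701 mm

0.1701 mm


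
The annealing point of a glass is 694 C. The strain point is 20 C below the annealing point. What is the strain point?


Strain point = annealing point - difference:
  T_strain = 694 - 20 = 674 C

674 C


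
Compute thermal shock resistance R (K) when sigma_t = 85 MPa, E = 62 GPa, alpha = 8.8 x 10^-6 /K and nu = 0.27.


Thermal shock resistance: R = sigma * (1 - nu) / (E * alpha)
  Numerator = 85 * (1 - 0.27) = 62.05
  Denominator = 62 * 1000 * (8.8 x 10^-6) = 0.5456
  R = 62.05 / 0.5456 = 113.7 K

113.7 K


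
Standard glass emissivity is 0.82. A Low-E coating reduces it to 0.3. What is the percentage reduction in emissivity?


Percentage reduction = (1 - coated/uncoated) * 100
  Ratio = 0.3 / 0.82 = 0.3659
  Reduction = (1 - 0.3659) * 100 = 63.4%

63.4%


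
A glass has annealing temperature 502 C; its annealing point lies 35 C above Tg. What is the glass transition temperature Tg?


Rearrange T_anneal = Tg + offset for Tg:
  Tg = T_anneal - offset = 502 - 35 = 467 C

467 C


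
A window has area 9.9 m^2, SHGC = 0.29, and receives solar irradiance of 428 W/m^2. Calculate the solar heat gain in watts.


Solar heat gain: Q = Area * SHGC * Irradiance
  Q = 9.9 * 0.29 * 428 = 1228.8 W

1228.8 W


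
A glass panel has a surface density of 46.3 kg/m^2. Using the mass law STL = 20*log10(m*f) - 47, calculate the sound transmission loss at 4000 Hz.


Mass law: STL = 20 * log10(m * f) - 47
  m * f = 46.3 * 4000 = 185200
  log10(185200) = 5.26764
  STL = 20 * 5.26764 - 47 = 105.3528 - 47 = 58.4 dB

58.4 dB


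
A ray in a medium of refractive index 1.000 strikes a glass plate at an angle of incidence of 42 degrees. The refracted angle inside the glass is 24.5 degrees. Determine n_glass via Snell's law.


Apply Snell's law: n1 * sin(theta1) = n2 * sin(theta2)
  n2 = n1 * sin(theta1) / sin(theta2)
  sin(42) = 0.669131
  sin(24.5) = 0.414693
  n2 = 1.000 * 0.669131 / 0.414693 = 1.6136

1.6136


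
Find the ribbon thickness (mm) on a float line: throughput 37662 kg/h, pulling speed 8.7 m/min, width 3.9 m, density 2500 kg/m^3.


Ribbon cross-section from mass balance:
  Volume rate = throughput / density = 37662 / 2500 = 15.0648 m^3/h
  thickness = volume rate / (speed * 60 * width), i.e.
  thickness = throughput / (60 * speed * width * density) * 1000
  thickness = 37662 / (60 * 8.7 * 3.9 * 2500) * 1000 = 7.4 mm

7.4 mm


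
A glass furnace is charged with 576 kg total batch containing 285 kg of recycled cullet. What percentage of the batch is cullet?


Cullet ratio = (cullet mass / total batch mass) * 100
  Ratio = 285 / 576 * 100 = 49.48%

49.48%


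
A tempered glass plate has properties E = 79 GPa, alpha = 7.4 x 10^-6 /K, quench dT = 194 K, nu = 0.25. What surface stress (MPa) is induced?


Tempering stress: sigma = E * alpha * dT / (1 - nu)
  E (MPa) = 79 * 1000 = 79000
  Numerator = 79000 * (7.4 x 10^-6) * 194 = 113.4124
  Denominator = 1 - 0.25 = 0.75
  sigma = 113.4124 / 0.75 = 151.2 MPa

151.2 MPa


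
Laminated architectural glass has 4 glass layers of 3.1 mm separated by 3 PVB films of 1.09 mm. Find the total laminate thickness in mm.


Total thickness = glass contribution + PVB contribution
  Glass: 4 * 3.1 = 12.4 mm
  PVB: 3 * 1.09 = 3.27 mm
  Total = 12.4 + 3.27 = 15.67 mm

15.67 mm


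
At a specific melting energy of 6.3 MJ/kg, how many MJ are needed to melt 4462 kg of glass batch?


Total energy = mass * specific energy
  E = 4462 * 6.3 = 28110.6 MJ

28110.6 MJ


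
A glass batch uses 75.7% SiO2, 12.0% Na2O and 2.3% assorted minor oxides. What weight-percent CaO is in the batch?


Pieces sum to 100%:
  CaO = 100 - (SiO2 + Na2O + others)
  CaO = 100 - (75.7 + 12.0 + 2.3) = 10.0%

10.0%


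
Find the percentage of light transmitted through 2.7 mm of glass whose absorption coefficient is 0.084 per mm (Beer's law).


Beer-Lambert law: T = exp(-alpha * thickness)
  exponent = -0.084 * 2.7 = -0.2268
  T = exp(-0.2268) = 0.7971
  Percentage = 0.7971 * 100 = 79.71%

79.71%


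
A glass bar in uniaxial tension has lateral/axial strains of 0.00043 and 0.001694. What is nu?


Poisson's ratio: nu = lateral strain / axial strain
  nu = 0.00043 / 0.001694 = 0.2538

0.2538


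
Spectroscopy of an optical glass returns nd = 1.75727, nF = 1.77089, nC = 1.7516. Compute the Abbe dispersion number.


Abbe number formula: Vd = (nd - 1) / (nF - nC)
  nd - 1 = 1.75727 - 1 = 0.75727
  nF - nC = 1.77089 - 1.7516 = 0.01929
  Vd = 0.75727 / 0.01929 = 39.26

39.26


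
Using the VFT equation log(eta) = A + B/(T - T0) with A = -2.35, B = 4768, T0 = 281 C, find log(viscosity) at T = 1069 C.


VFT equation: log(eta) = A + B / (T - T0)
  T - T0 = 1069 - 281 = 788
  B / (T - T0) = 4768 / 788 = 6.051
  log(eta) = -2.35 + 6.051 = 3.701

3.701


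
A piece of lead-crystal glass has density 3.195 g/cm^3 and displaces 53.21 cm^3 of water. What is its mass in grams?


Rearrange rho = m / V:
  m = rho * V
  m = 3.195 * 53.21 = 170.006 g

170.006 g


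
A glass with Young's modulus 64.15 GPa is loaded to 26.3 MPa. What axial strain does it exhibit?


Rearrange E = sigma / epsilon:
  epsilon = sigma / E
  E (MPa) = 64.15 * 1000 = 64150
  epsilon = 26.3 / 64150 = 0.00041

0.00041


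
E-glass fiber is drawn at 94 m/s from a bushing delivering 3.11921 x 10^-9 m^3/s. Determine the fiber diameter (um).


Cross-sectional area from continuity:
  A = Q / v = 3.11921 x 10^-9 / 94 = 3.318309 x 10^-11 m^2
Diameter from circular cross-section:
  d = sqrt(4A / pi) * 10^6 (m -> um)
  d = sqrt(4 * 3.318309 x 10^-11 / pi) * 10^6 = 6.5 um

6.5 um


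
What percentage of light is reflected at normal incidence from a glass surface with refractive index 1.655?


Fresnel reflectance at normal incidence:
  R = ((n - 1)/(n + 1))^2
  (n - 1)/(n + 1) = (1.655 - 1)/(1.655 + 1) = 0.246704
  R = 0.246704^2 = 0.0608629
  R(%) = 0.0608629 * 100 = 6.086%

6.086%


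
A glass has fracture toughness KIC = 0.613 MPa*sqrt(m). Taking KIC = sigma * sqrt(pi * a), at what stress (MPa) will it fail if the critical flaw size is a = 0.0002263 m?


Rearrange KIC = sigma * sqrt(pi * a):
  sigma = KIC / sqrt(pi * a)
  sqrt(pi * 0.0002263) = 0.026663
  sigma = 0.613 / 0.026663 = 22.99 MPa

22.99 MPa


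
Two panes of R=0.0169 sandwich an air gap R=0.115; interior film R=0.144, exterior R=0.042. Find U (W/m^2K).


Total thermal resistance (series):
  R_total = R_in + R_glass + R_air + R_glass + R_out
  R_total = 0.144 + 0.0169 + 0.115 + 0.0169 + 0.042 = 0.3348 m^2K/W
U-value = 1 / R_total = 1 / 0.3348 = 2.987 W/m^2K

2.987 W/m^2K


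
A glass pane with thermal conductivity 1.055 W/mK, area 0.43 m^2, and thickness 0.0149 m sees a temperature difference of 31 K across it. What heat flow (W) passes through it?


Fourier's law: Q = k * A * dT / t
  Q = 1.055 * 0.43 * 31 / 0.0149
  Q = 14.06315 / 0.0149 = 943.8 W

943.8 W


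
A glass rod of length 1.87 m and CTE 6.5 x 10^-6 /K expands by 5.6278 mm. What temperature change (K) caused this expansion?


Rearrange dL = alpha * L0 * dT for dT:
  dT = dL / (alpha * L0)
  dL (m) = 5.6278 / 1000 = 0.0056278
  dT = 0.0056278 / ((6.5 x 10^-6) * 1.87) = 463.0 K

463.0 K


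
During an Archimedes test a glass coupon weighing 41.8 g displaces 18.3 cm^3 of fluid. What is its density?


Use the definition of density:
  rho = mass / volume
  rho = 41.8 / 18.3 = 2.284 g/cm^3

2.284 g/cm^3


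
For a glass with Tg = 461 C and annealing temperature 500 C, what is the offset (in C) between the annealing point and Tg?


Offset = T_anneal - Tg:
  offset = 500 - 461 = 39 C

39 C


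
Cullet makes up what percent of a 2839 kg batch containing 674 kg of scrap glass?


Cullet ratio = (cullet mass / total batch mass) * 100
  Ratio = 674 / 2839 * 100 = 23.74%

23.74%


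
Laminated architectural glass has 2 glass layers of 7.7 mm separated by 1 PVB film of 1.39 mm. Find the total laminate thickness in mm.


Total thickness = glass contribution + PVB contribution
  Glass: 2 * 7.7 = 15.4 mm
  PVB: 1 * 1.39 = 1.39 mm
  Total = 15.4 + 1.39 = 16.79 mm

16.79 mm


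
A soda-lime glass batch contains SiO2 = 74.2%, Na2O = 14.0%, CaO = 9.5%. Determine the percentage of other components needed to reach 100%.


Sum the three major oxides:
  SiO2 + Na2O + CaO = 74.2 + 14.0 + 9.5 = 97.7%
Subtract from 100%:
  Others = 100 - 97.7 = 2.3%

2.3%


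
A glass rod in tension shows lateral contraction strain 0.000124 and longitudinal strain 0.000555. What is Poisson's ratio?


Poisson's ratio: nu = lateral strain / axial strain
  nu = 0.000124 / 0.000555 = 0.2234

0.2234


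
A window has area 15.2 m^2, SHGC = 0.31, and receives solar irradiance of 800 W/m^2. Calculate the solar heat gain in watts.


Solar heat gain: Q = Area * SHGC * Irradiance
  Q = 15.2 * 0.31 * 800 = 3769.6 W

3769.6 W


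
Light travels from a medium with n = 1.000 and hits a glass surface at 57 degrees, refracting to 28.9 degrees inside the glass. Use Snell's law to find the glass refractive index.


Apply Snell's law: n1 * sin(theta1) = n2 * sin(theta2)
  n2 = n1 * sin(theta1) / sin(theta2)
  sin(57) = 0.838671
  sin(28.9) = 0.483282
  n2 = 1.000 * 0.838671 / 0.483282 = 1.7354

1.7354


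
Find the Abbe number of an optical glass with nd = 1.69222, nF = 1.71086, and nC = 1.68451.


Abbe number formula: Vd = (nd - 1) / (nF - nC)
  nd - 1 = 1.69222 - 1 = 0.69222
  nF - nC = 1.71086 - 1.68451 = 0.02635
  Vd = 0.69222 / 0.02635 = 26.27

26.27


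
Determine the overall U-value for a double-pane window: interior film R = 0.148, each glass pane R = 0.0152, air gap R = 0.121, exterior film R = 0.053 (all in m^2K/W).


Total thermal resistance (series):
  R_total = R_in + R_glass + R_air + R_glass + R_out
  R_total = 0.148 + 0.0152 + 0.121 + 0.0152 + 0.053 = 0.3524 m^2K/W
U-value = 1 / R_total = 1 / 0.3524 = 2.838 W/m^2K

2.838 W/m^2K


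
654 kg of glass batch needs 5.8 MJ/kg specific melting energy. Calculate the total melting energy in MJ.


Total energy = mass * specific energy
  E = 654 * 5.8 = 3793.2 MJ

3793.2 MJ


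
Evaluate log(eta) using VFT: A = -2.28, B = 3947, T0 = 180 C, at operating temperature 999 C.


VFT equation: log(eta) = A + B / (T - T0)
  T - T0 = 999 - 180 = 819
  B / (T - T0) = 3947 / 819 = 4.819
  log(eta) = -2.28 + 4.819 = 2.539

2.539


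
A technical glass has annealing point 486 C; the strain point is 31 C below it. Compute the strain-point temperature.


Strain point = annealing point - difference:
  T_strain = 486 - 31 = 455 C

455 C


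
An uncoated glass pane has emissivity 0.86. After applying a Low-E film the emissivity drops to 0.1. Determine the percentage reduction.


Percentage reduction = (1 - coated/uncoated) * 100
  Ratio = 0.1 / 0.86 = 0.1163
  Reduction = (1 - 0.1163) * 100 = 88.4%

88.4%


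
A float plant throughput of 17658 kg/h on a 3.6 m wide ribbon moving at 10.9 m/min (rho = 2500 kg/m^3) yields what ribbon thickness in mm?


Ribbon cross-section from mass balance:
  Volume rate = throughput / density = 17658 / 2500 = 7.0632 m^3/h
  thickness = volume rate / (speed * 60 * width), i.e.
  thickness = throughput / (60 * speed * width * density) * 1000
  thickness = 17658 / (60 * 10.9 * 3.6 * 2500) * 1000 = 3.0 mm

3.0 mm


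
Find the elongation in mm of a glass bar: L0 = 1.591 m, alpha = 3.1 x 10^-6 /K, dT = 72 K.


Thermal expansion formula: dL = alpha * L0 * dT
  dL = (3.1 x 10^-6) * 1.591 * 72 = 0.00035511 m
Convert to mm: 0.00035511 * 1000 = 0.3551 mm

0.3551 mm


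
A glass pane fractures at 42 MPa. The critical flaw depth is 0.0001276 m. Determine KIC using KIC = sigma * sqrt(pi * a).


Fracture toughness: KIC = sigma * sqrt(pi * a)
  pi * a = pi * 0.0001276 = 0.000400867
  sqrt(pi * a) = 0.020022
  KIC = 42 * 0.020022 = 0.841 MPa*sqrt(m)

0.841 MPa*sqrt(m)


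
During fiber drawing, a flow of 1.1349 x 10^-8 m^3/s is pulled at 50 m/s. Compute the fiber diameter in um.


Cross-sectional area from continuity:
  A = Q / v = 1.1349 x 10^-8 / 50 = 2.2698 x 10^-10 m^2
Diameter from circular cross-section:
  d = sqrt(4A / pi) * 10^6 (m -> um)
  d = sqrt(4 * 2.2698 x 10^-10 / pi) * 10^6 = 17.0 um

17.0 um


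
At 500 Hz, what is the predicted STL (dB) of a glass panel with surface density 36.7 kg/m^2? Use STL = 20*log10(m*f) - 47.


Mass law: STL = 20 * log10(m * f) - 47
  m * f = 36.7 * 500 = 18350
  log10(18350) = 4.26364
  STL = 20 * 4.26364 - 47 = 85.2728 - 47 = 38.3 dB

38.3 dB


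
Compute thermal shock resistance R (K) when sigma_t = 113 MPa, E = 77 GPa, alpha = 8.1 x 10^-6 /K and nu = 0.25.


Thermal shock resistance: R = sigma * (1 - nu) / (E * alpha)
  Numerator = 113 * (1 - 0.25) = 84.75
  Denominator = 77 * 1000 * (8.1 x 10^-6) = 0.6237
  R = 84.75 / 0.6237 = 135.9 K

135.9 K


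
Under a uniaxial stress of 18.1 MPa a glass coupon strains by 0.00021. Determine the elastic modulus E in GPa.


Young's modulus: E = stress / strain
  E = 18.1 MPa / 0.00021 = 86190.48 MPa
Convert to GPa: 86190.48 / 1000 = 86.19 GPa

86.19 GPa


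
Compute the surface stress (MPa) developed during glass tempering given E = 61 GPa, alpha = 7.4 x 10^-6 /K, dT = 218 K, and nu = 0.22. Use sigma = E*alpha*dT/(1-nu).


Tempering stress: sigma = E * alpha * dT / (1 - nu)
  E (MPa) = 61 * 1000 = 61000
  Numerator = 61000 * (7.4 x 10^-6) * 218 = 98.4052
  Denominator = 1 - 0.22 = 0.78
  sigma = 98.4052 / 0.78 = 126.2 MPa

126.2 MPa


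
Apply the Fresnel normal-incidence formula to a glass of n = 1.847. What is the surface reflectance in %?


Fresnel reflectance at normal incidence:
  R = ((n - 1)/(n + 1))^2
  (n - 1)/(n + 1) = (1.847 - 1)/(1.847 + 1) = 0.297506
  R = 0.297506^2 = 0.0885098
  R(%) = 0.0885098 * 100 = 8.851%

8.851%


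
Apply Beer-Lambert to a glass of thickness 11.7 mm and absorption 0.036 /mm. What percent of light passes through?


Beer-Lambert law: T = exp(-alpha * thickness)
  exponent = -0.036 * 11.7 = -0.4212
  T = exp(-0.4212) = 0.6563
  Percentage = 0.6563 * 100 = 65.63%

65.63%


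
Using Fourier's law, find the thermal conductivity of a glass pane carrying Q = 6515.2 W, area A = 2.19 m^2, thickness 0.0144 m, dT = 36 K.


Fourier's law rearranged: k = Q * t / (A * dT)
  Numerator = 6515.2 * 0.0144 = 93.81888
  Denominator = 2.19 * 36 = 78.84
  k = 93.81888 / 78.84 = 1.19 W/mK

1.19 W/mK


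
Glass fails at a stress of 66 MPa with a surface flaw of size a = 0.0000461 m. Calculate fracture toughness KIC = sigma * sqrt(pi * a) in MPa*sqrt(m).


Fracture toughness: KIC = sigma * sqrt(pi * a)
  pi * a = pi * 0.0000461 = 0.000144827
  sqrt(pi * a) = 0.012034
  KIC = 66 * 0.012034 = 0.794 MPa*sqrt(m)

0.794 MPa*sqrt(m)


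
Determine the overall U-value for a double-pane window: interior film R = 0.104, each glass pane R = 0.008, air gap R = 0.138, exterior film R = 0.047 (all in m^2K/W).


Total thermal resistance (series):
  R_total = R_in + R_glass + R_air + R_glass + R_out
  R_total = 0.104 + 0.008 + 0.138 + 0.008 + 0.047 = 0.305 m^2K/W
U-value = 1 / R_total = 1 / 0.305 = 3.279 W/m^2K

3.279 W/m^2K


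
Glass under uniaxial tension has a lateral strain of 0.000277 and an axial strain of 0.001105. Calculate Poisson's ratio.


Poisson's ratio: nu = lateral strain / axial strain
  nu = 0.000277 / 0.001105 = 0.2507

0.2507


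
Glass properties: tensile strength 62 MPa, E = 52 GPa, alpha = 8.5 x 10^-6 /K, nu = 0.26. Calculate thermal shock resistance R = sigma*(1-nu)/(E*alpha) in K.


Thermal shock resistance: R = sigma * (1 - nu) / (E * alpha)
  Numerator = 62 * (1 - 0.26) = 45.88
  Denominator = 52 * 1000 * (8.5 x 10^-6) = 0.442
  R = 45.88 / 0.442 = 103.8 K

103.8 K


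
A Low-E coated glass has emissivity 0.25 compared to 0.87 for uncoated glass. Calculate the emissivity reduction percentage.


Percentage reduction = (1 - coated/uncoated) * 100
  Ratio = 0.25 / 0.87 = 0.2874
  Reduction = (1 - 0.2874) * 100 = 71.3%

71.3%


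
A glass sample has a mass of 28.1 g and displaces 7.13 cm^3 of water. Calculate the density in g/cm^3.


Use the definition of density:
  rho = mass / volume
  rho = 28.1 / 7.13 = 3.941 g/cm^3

3.941 g/cm^3


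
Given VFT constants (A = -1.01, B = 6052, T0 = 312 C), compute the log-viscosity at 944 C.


VFT equation: log(eta) = A + B / (T - T0)
  T - T0 = 944 - 312 = 632
  B / (T - T0) = 6052 / 632 = 9.576
  log(eta) = -1.01 + 9.576 = 8.566

8.566


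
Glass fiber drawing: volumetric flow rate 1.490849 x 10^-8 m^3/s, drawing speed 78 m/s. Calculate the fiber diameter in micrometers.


Cross-sectional area from continuity:
  A = Q / v = 1.490849 x 10^-8 / 78 = 1.911345 x 10^-10 m^2
Diameter from circular cross-section:
  d = sqrt(4A / pi) * 10^6 (m -> um)
  d = sqrt(4 * 1.911345 x 10^-10 / pi) * 10^6 = 15.6 um

15.6 um


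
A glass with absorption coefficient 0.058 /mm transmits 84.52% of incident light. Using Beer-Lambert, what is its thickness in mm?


Rearrange T = exp(-alpha * thickness):
  thickness = -ln(T) / alpha
  T = 84.52/100 = 0.8452
  ln(T) = -0.16818
  -ln(T) = 0.16818
  thickness = 0.16818 / 0.058 = 2.9 mm

2.9 mm


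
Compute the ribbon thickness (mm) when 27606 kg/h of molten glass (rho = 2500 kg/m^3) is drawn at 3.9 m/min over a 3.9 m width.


Ribbon cross-section from mass balance:
  Volume rate = throughput / density = 27606 / 2500 = 11.0424 m^3/h
  thickness = volume rate / (speed * 60 * width), i.e.
  thickness = throughput / (60 * speed * width * density) * 1000
  thickness = 27606 / (60 * 3.9 * 3.9 * 2500) * 1000 = 12.1 mm

12.1 mm


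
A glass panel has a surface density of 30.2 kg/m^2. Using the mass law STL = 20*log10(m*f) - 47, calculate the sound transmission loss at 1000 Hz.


Mass law: STL = 20 * log10(m * f) - 47
  m * f = 30.2 * 1000 = 30200
  log10(30200) = 4.48001
  STL = 20 * 4.48001 - 47 = 89.6002 - 47 = 42.6 dB

42.6 dB


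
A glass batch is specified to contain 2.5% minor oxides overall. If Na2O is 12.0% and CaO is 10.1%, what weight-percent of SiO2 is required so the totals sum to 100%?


Known pieces sum to 100%:
  SiO2 = 100 - (others + Na2O + CaO)
  SiO2 = 100 - (2.5 + 12.0 + 10.1) = 75.4%

75.4%


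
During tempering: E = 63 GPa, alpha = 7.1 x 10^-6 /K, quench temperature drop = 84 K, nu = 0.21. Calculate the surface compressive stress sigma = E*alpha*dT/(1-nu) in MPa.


Tempering stress: sigma = E * alpha * dT / (1 - nu)
  E (MPa) = 63 * 1000 = 63000
  Numerator = 63000 * (7.1 x 10^-6) * 84 = 37.5732
  Denominator = 1 - 0.21 = 0.79
  sigma = 37.5732 / 0.79 = 47.6 MPa

47.6 MPa


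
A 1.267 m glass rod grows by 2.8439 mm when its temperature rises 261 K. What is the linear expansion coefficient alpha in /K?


Rearrange dL = alpha * L0 * dT for alpha:
  alpha = dL / (L0 * dT)
  alpha = (2.8439 / 1000) / (1.267 * 261) = 0.0000086 /K = 8.6 x 10^-6 /K

8.6 x 10^-6 /K


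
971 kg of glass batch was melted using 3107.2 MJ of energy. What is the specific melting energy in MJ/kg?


Rearrange E = m * s for s:
  s = E / m
  s = 3107.2 / 971 = 3.2 MJ/kg

3.2 MJ/kg


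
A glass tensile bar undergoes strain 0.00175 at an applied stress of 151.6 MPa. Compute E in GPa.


Young's modulus: E = stress / strain
  E = 151.6 MPa / 0.00175 = 86628.57 MPa
Convert to GPa: 86628.57 / 1000 = 86.63 GPa

86.63 GPa


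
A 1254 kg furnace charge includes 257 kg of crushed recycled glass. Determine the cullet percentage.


Cullet ratio = (cullet mass / total batch mass) * 100
  Ratio = 257 / 1254 * 100 = 20.49%

20.49%


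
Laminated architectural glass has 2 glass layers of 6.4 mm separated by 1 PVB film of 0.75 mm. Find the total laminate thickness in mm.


Total thickness = glass contribution + PVB contribution
  Glass: 2 * 6.4 = 12.8 mm
  PVB: 1 * 0.75 = 0.75 mm
  Total = 12.8 + 0.75 = 13.55 mm

13.55 mm
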